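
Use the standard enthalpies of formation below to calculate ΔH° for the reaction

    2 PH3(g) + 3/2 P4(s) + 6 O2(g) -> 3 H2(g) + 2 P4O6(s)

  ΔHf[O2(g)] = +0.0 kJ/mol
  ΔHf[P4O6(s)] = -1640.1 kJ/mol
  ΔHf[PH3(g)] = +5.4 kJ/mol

ΔH° = -3291.0 kJ/mol

ΔH°rxn = Σ nΔHf°(products) − Σ nΔHf°(reactants).
Products: 3·(+0.0) + 2·(-1640.1) = -3280.2
Reactants: 2·(+5.4) + 3/2·(+0.0) + 6·(+0.0) = +10.8
ΔH° = (-3280.2) − (+10.8) = -3291.0 kJ/mol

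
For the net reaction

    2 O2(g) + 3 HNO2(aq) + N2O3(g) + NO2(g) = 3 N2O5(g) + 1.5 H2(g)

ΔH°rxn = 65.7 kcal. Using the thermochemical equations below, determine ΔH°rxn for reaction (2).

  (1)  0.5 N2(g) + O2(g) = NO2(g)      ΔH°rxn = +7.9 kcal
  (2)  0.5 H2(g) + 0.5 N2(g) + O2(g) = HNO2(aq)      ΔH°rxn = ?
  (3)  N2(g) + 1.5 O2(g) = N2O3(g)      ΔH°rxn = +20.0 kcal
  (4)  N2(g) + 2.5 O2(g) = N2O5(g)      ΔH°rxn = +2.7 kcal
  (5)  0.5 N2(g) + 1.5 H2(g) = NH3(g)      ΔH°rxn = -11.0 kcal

ΔH°rxn = -28.5 kcal

(1) reversed: -7.9 kcal
(2) reversed and × 3: contributes −3·x
(3) reversed: -20.0 kcal
(4) × 3: (3)·(+2.7) = +8.1 kcal
(5): not needed.
+65.7 = (-7.9) + (-20.0) + (+8.1) − 3·x
x = (+65.7 − (-19.8)) / (-3) = -28.5 kcal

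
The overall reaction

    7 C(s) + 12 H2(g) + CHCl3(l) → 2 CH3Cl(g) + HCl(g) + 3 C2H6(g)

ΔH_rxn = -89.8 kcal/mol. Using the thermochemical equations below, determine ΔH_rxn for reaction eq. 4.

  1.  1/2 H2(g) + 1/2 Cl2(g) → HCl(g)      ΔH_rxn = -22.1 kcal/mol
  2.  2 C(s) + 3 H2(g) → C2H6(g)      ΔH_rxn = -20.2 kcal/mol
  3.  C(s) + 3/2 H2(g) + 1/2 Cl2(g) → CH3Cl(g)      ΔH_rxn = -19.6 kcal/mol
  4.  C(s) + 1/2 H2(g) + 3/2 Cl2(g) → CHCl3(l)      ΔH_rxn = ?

ΔH_rxn = -32.1 kcal/mol

eq. 1 as written: -22.1 kcal/mol
eq. 2 × 3: (3)·(-20.2) = -60.6 kcal/mol
eq. 3 × 2: (2)·(-19.6) = -39.2 kcal/mol
eq. 4 reversed: contributes −x
-89.8 = (-22.1) + (-60.6) + (-39.2) − x
x = (-89.8 − (-121.9)) / (-1) = -32.1 kcal/mol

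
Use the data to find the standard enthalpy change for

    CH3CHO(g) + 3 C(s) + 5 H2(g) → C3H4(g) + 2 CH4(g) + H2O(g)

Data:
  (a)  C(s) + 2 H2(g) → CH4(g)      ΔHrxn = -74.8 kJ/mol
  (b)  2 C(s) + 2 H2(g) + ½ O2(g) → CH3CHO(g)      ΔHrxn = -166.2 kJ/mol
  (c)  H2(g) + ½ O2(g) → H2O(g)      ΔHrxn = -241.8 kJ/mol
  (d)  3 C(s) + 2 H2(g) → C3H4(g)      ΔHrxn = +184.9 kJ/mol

(a) × 2: (2)·(-74.8) = -149.6 kJ/mol
(b) reversed: +166.2 kJ/mol
(c) as written: -241.8 kJ/mol
(d) as written: +184.9 kJ/mol
Summing the manipulated equations, ΔHrxn = (2)·(-74.8) + (-1)·(-166.2) + (1)·(-241.8) + (1)·(+184.9) = -40.3 kJ/mol

ΔHrxn = -40.3 kJ/mol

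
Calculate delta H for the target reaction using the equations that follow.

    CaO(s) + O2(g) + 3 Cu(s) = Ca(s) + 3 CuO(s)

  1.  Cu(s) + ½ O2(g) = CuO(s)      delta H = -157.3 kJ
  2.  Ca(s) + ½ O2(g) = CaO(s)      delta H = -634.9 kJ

delta H = 163.0 kJ

eq. 1 × 3 (scale by 3 for the 3 CuO(s)): (3)·(-157.3) = -471.9 kJ
eq. 2 reversed (CaO(s) must end up as a reactant): +634.9 kJ
Combining the equations, delta H = (-471.9) + (+634.9) = 163.0 kJ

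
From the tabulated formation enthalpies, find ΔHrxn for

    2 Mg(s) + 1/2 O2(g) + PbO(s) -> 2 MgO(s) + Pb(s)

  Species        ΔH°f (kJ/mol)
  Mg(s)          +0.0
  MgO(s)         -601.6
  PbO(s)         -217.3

Products: 2·(-601.6) + 1·(+0.0) = -1203.2
Reactants: 2·(+0.0) + 1/2·(+0.0) + 1·(-217.3) = -217.3
ΔHrxn = (-1203.2) − (-217.3) = -985.9 kJ/mol

ΔHrxn = -985.9 kJ/mol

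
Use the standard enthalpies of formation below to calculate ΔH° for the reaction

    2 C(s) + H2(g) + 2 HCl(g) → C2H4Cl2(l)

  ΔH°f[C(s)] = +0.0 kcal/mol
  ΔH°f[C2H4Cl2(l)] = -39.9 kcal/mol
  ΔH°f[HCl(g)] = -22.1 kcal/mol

Products: 1·(-39.9) = -39.9
Reactants: 2·(+0.0) + 1·(+0.0) + 2·(-22.1) = -44.2
ΔH° = (-39.9) − (-44.2) = 4.3 kcal/mol

ΔH° = 4.3 kcal/mol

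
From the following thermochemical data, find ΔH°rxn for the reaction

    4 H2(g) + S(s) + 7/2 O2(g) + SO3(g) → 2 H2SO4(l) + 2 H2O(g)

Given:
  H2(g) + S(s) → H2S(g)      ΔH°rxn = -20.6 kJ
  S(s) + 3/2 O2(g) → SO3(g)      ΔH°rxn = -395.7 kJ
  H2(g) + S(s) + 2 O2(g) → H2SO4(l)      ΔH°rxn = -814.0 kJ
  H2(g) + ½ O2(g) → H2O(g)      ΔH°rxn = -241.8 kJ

equation 1: not needed.
equation 2 reversed: +395.7 kJ
equation 3 × 2: (2)·(-814.0) = -1628.0 kJ
equation 4 × 2: (2)·(-241.8) = -483.6 kJ
By Hess's law, ΔH°rxn = (+395.7) + (-1628.0) + (-483.6) = -1715.9 kJ

ΔH°rxn = -1715.9 kJ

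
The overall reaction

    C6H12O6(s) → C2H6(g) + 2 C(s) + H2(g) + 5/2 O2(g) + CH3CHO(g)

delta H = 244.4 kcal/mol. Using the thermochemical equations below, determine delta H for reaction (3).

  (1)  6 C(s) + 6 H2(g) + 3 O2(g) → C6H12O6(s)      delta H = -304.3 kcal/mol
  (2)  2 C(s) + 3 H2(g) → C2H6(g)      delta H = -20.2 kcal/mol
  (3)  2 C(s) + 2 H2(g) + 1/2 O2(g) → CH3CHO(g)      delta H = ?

delta H = -39.7 kcal/mol

(1) reversed: +304.3 kcal/mol
(2) as written: -20.2 kcal/mol
(3) as written: contributes x
+244.4 = (+304.3) + (-20.2) + x
x = (+244.4 − (+284.1)) / (1) = -39.7 kcal/mol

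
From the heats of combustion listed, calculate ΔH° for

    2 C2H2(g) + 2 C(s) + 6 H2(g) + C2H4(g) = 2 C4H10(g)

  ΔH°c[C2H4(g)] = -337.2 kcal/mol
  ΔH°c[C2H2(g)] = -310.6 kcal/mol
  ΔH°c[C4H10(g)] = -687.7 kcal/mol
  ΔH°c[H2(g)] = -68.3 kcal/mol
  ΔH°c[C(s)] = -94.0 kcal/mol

ΔH° = -180.8 kcal/mol

Using ΔH = Σ nΔHc°(reactants) − Σ nΔHc°(products):
= [2·(-310.6) + 2·(-94.0) + 6·(-68.3) + 1·(-337.2)] − [2·(-687.7)]
= -180.8 kcal/mol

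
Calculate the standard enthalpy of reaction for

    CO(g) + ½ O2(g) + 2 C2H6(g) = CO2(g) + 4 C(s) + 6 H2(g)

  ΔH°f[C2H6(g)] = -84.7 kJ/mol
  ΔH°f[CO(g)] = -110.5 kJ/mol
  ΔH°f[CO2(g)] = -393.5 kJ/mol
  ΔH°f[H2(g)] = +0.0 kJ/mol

Products: 1·(-393.5) + 4·(+0.0) + 6·(+0.0) = -393.5
Reactants: 1·(-110.5) + 1/2·(+0.0) + 2·(-84.7) = -279.9
ΔHrxn = (-393.5) − (-279.9) = -113.6 kJ/mol

ΔHrxn = -113.6 kJ/mol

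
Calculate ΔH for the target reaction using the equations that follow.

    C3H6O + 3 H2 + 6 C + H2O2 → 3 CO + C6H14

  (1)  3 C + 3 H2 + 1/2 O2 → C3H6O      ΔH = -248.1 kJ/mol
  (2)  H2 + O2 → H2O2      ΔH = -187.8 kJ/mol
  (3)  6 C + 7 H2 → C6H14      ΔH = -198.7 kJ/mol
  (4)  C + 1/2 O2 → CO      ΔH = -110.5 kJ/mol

(1) reversed: +248.1 kJ/mol
(2) reversed: +187.8 kJ/mol
(3) as written: -198.7 kJ/mol
(4) × 3: (3)·(-110.5) = -331.5 kJ/mol
Since enthalpy is a state function, ΔH = (+248.1) + (+187.8) + (-198.7) + (-331.5) = -94.3 kJ/mol

ΔH = -94.3 kJ/mol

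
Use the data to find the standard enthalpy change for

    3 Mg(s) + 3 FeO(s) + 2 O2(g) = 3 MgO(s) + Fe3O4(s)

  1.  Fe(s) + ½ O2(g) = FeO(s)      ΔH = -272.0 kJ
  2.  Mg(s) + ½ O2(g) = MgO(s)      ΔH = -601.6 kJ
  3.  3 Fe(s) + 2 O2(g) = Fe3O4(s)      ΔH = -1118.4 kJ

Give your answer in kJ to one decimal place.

ΔH = -2107.2 kJ

eq. 1 reversed and × 3 (reverse to put FeO(s) on the reactant side; ×3 to match 3 FeO(s) in the target): (-3)·(-272.0) = +816.0 kJ
eq. 2 × 3 (scale by 3 for the 3 MgO(s)): (3)·(-601.6) = -1804.8 kJ
eq. 3 as written (Fe3O4(s) already on the product side): -1118.4 kJ
ΔH = (-3)·(-272.0) + (3)·(-601.6) + (1)·(-1118.4) = -2107.2 kJ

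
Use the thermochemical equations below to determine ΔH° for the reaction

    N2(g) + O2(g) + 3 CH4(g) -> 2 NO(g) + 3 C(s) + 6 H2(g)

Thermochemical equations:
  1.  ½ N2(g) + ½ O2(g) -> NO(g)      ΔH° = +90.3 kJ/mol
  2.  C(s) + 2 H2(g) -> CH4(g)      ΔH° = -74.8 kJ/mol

eq. 1 × 2: (2)·(+90.3) = +180.6 kJ/mol
eq. 2 reversed and × 3: (-3)·(-74.8) = +224.4 kJ/mol
By Hess's law, ΔH° = (+180.6) + (+224.4) = 405.0 kJ/mol

ΔH° = 405.0 kJ/mol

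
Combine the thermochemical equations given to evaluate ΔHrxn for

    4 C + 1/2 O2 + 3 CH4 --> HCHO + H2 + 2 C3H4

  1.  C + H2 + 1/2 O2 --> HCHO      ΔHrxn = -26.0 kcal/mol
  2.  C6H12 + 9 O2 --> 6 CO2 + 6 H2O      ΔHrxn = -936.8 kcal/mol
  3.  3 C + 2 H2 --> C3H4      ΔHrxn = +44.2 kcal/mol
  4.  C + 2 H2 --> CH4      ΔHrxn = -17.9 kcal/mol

eq. 1 as written: -26.0 kcal/mol
eq. 2: not needed.
eq. 3 × 2: (2)·(+44.2) = +88.4 kcal/mol
eq. 4 reversed and × 3: (-3)·(-17.9) = +53.7 kcal/mol
ΔHrxn = (1)·(-26.0) + (2)·(+44.2) + (-3)·(-17.9) = 116.1 kcal/mol

ΔHrxn = 116.1 kcal/mol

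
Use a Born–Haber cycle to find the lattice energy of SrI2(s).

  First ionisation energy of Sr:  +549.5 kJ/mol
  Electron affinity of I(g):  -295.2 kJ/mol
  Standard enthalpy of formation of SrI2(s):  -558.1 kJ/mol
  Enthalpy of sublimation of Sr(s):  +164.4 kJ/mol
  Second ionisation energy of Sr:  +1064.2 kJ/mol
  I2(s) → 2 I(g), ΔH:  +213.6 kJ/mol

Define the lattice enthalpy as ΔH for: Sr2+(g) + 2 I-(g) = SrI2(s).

U = -1959.4 kJ/mol

ΔHf° = 1·ΔHsub + 1·(ΣIE) + 1·D(I2) + 2·EA + U
-558.1 = 1·(+164.4) + 1·(+1613.7) + 1·(+213.6) + 2·(-295.2) + U
U = -558.1 − (+1401.3) = -1959.4 kJ/mol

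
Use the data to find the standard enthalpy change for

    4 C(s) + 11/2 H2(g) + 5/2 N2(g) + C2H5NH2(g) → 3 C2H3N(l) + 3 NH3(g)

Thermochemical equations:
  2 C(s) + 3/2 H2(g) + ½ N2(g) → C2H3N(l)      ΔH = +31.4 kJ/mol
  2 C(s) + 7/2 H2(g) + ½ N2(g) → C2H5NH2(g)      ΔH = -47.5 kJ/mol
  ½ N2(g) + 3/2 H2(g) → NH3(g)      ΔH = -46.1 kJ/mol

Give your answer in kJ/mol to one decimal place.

equation 1 × 3 (×3 to match 3 C2H3N(l) in the target): (3)·(+31.4) = +94.2 kJ/mol
equation 2 reversed (C2H5NH2(g) must end up as a reactant): +47.5 kJ/mol
equation 3 × 3 (scale by 3 for the 3 NH3(g)): (3)·(-46.1) = -138.3 kJ/mol
ΔH = (+94.2) + (+47.5) + (-138.3) = 3.4 kJ/mol

ΔH = 3.4 kJ/mol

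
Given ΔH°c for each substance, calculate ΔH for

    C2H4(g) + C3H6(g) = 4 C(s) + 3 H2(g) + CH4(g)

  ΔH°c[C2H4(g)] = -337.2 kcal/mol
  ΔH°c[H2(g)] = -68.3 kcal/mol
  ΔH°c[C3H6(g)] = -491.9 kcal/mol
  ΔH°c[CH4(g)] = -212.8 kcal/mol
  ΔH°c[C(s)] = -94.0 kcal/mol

Using ΔH = Σ nΔHc°(reactants) − Σ nΔHc°(products):
= [1·(-337.2) + 1·(-491.9)] − [4·(-94.0) + 3·(-68.3) + 1·(-212.8)]
= -35.4 kcal/mol

ΔH = -35.4 kcal/mol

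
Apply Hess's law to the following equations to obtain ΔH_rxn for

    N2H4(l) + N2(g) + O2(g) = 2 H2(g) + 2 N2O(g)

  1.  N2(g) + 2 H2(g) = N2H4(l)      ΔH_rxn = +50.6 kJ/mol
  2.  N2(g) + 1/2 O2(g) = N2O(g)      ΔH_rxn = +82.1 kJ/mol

ΔH_rxn = 113.6 kJ/mol

eq. 1 reversed (reverse to put N2H4(l) on the reactant side): -50.6 kJ/mol
eq. 2 × 2 (scale by 2 for the 2 N2O(g)): (2)·(+82.1) = +164.2 kJ/mol
Summing the manipulated equations, ΔH_rxn = (-50.6) + (+164.2) = 113.6 kJ/mol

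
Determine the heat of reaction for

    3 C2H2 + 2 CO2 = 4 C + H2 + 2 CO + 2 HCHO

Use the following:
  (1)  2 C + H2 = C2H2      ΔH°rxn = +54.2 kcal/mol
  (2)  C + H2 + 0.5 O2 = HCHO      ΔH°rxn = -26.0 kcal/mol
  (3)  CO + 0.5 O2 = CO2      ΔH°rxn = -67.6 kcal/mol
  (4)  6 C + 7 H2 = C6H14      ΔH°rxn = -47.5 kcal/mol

(1) reversed and × 3: (-3)·(+54.2) = -162.6 kcal/mol
(2) × 2: (2)·(-26.0) = -52.0 kcal/mol
(3) reversed and × 2: (-2)·(-67.6) = +135.2 kcal/mol
(4): not needed.
Summing the manipulated equations, ΔH°rxn = (-3)·(+54.2) + (2)·(-26.0) + (-2)·(-67.6) = -79.4 kcal/mol

ΔH°rxn = -79.4 kcal/mol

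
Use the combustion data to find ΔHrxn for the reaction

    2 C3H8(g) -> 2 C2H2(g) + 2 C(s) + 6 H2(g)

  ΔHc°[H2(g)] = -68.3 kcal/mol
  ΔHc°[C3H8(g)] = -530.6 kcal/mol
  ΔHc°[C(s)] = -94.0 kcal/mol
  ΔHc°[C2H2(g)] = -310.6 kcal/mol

ΔHrxn = 157.8 kcal/mol

Using ΔH = Σ nΔHc°(reactants) − Σ nΔHc°(products):
= [2·(-530.6)] − [2·(-310.6) + 2·(-94.0) + 6·(-68.3)]
= 157.8 kcal/mol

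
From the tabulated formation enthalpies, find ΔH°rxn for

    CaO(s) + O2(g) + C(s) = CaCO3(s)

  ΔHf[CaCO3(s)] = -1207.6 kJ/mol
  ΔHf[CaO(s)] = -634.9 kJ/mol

ΔH°rxn = -572.7 kJ/mol

Products: 1·(-1207.6) = -1207.6
Reactants: 1·(-634.9) + 1·(+0.0) + 1·(+0.0) = -634.9
ΔH°rxn = (-1207.6) − (-634.9) = -572.7 kJ/mol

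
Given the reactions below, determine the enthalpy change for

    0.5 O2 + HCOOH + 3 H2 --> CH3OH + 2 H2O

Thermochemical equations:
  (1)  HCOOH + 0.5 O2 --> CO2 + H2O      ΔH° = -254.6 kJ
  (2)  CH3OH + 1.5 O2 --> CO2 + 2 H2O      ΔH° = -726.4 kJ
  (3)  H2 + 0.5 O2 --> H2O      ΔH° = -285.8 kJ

ΔH° = -385.6 kJ

(1) as written: -254.6 kJ
(2) reversed: +726.4 kJ
(3) × 3: (3)·(-285.8) = -857.4 kJ
ΔH° = (1)·(-254.6) + (-1)·(-726.4) + (3)·(-285.8) = -385.6 kJ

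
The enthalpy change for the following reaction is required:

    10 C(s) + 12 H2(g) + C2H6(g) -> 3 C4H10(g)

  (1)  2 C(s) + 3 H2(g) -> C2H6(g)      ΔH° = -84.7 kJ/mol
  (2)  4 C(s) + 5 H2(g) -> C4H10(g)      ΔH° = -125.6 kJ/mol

ΔH° = -292.1 kJ/mol

(1) reversed: +84.7 kJ/mol
(2) × 3: (3)·(-125.6) = -376.8 kJ/mol
By Hess's law, ΔH° = (-1)·(-84.7) + (3)·(-125.6) = -292.1 kJ/mol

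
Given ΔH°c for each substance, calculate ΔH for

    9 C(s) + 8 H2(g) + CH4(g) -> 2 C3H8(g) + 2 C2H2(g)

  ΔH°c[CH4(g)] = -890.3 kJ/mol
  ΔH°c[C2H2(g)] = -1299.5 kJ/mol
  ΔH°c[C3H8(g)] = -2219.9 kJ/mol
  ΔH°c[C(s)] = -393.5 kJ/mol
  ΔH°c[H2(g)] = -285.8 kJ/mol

Using ΔH = Σ nΔHc°(reactants) − Σ nΔHc°(products):
= [9·(-393.5) + 8·(-285.8) + 1·(-890.3)] − [2·(-2219.9) + 2·(-1299.5)]
= 320.6 kJ/mol

ΔH = 320.6 kJ/mol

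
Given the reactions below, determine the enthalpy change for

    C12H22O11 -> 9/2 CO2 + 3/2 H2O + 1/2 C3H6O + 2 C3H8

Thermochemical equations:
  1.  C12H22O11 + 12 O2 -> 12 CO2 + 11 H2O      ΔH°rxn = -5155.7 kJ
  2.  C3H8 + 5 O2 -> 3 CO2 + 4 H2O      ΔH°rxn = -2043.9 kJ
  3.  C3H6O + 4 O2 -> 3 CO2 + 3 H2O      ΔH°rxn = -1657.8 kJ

ΔH°rxn = -239.0 kJ

eq. 1 as written: -5155.7 kJ
eq. 2 reversed and × 2: (-2)·(-2043.9) = +4087.8 kJ
eq. 3 reversed and × 1/2: (-1/2)·(-1657.8) = +828.9 kJ
Since enthalpy is a state function, ΔH°rxn = (-5155.7) + (+4087.8) + (+828.9) = -239.0 kJ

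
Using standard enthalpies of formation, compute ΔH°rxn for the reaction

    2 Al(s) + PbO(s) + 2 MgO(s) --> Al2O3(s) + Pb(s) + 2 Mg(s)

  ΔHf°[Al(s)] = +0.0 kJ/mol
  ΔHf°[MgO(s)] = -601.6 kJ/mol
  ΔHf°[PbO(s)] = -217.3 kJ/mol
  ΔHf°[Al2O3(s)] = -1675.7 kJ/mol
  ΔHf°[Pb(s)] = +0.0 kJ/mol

Products: 1·(-1675.7) + 1·(+0.0) + 2·(+0.0) = -1675.7
Reactants: 2·(+0.0) + 1·(-217.3) + 2·(-601.6) = -1420.5
ΔH°rxn = (-1675.7) − (-1420.5) = -255.2 kJ/mol

ΔH°rxn = -255.2 kJ/mol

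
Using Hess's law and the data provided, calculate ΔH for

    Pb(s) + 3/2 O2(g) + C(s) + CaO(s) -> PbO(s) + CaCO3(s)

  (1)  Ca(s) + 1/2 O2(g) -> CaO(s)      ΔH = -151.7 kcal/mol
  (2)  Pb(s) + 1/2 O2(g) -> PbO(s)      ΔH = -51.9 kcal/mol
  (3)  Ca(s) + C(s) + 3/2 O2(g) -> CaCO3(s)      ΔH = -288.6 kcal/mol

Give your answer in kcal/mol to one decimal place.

(1) reversed (reverse to put CaO(s) on the reactant side): +151.7 kcal/mol
(2) as written (PbO(s) already on the product side): -51.9 kcal/mol
(3) as written (CaCO3(s) already on the product side): -288.6 kcal/mol
Since enthalpy is a state function, ΔH = (+151.7) + (-51.9) + (-288.6) = -188.8 kcal/mol

ΔH = -188.8 kcal/mol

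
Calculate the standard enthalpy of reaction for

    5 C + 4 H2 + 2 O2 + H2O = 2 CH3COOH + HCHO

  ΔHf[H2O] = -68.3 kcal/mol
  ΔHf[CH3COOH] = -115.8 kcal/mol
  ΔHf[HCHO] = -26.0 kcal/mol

ΔHrxn = -189.3 kcal/mol

Products: 2·(-115.8) + 1·(-26.0) = -257.6
Reactants: 5·(+0.0) + 4·(+0.0) + 2·(+0.0) + 1·(-68.3) = -68.3
ΔHrxn = (-257.6) − (-68.3) = -189.3 kcal/mol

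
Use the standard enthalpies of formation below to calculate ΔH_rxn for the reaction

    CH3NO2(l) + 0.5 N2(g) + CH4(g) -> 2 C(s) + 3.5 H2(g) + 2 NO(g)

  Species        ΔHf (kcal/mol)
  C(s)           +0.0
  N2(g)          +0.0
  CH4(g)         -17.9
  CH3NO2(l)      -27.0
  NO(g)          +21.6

ΔH_rxn = 88.1 kcal/mol

ΔH°rxn = Σ nΔHf°(products) − Σ nΔHf°(reactants).
Products: 2·(+0.0) + 7/2·(+0.0) + 2·(+21.6) = +43.2
Reactants: 1·(-27.0) + 1/2·(+0.0) + 1·(-17.9) = -44.9
ΔH_rxn = (+43.2) − (-44.9) = 88.1 kcal/mol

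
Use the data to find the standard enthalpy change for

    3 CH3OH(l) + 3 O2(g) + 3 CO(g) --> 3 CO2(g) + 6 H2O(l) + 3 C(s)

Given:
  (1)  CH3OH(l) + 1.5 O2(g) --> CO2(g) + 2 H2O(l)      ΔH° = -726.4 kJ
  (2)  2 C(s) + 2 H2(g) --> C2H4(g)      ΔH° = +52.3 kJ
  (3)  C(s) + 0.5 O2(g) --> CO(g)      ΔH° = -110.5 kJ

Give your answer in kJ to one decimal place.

ΔH° = -1847.7 kJ

(1) × 3 (scale by 3 for the 3 CH3OH(l)): (3)·(-726.4) = -2179.2 kJ
(2): not needed (C2H4(g) appears nowhere else).
(3) reversed and × 3 (CO(g) must end up as a reactant; scale by 3 for the 3 CO(g)): (-3)·(-110.5) = +331.5 kJ
ΔH° = (-2179.2) + (+331.5) = -1847.7 kJ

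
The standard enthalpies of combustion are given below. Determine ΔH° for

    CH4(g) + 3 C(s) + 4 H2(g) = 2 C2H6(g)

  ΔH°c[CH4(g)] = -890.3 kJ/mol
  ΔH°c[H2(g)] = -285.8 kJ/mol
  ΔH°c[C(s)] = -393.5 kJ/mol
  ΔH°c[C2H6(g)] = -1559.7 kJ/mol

ΔH° = -94.6 kJ/mol

Using ΔH = Σ nΔHc°(reactants) − Σ nΔHc°(products):
= [1·(-890.3) + 3·(-393.5) + 4·(-285.8)] − [2·(-1559.7)]
= -94.6 kJ/mol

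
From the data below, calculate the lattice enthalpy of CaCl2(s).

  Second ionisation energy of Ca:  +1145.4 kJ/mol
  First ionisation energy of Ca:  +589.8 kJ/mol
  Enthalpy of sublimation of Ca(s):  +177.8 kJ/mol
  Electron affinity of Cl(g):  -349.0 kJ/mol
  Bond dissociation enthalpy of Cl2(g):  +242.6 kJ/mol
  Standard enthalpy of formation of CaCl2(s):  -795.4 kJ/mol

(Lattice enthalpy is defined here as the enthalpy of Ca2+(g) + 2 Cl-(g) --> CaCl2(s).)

ΔHf° = 1·ΔHsub + 1·(ΣIE) + 1·D(Cl2) + 2·EA + U
-795.4 = 1·(+177.8) + 1·(+1735.2) + 1·(+242.6) + 2·(-349.0) + U
U = -795.4 − (+1457.6) = -2253.0 kJ/mol

U = -2253.0 kJ/mol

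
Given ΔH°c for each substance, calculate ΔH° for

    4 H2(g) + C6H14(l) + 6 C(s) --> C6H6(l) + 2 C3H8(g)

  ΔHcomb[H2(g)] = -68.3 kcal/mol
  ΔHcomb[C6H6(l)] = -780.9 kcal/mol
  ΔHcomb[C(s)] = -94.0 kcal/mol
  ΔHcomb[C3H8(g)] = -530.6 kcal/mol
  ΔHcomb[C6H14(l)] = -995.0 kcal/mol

With combustion enthalpies, reactants minus products:
= [4·(-68.3) + 1·(-995.0) + 6·(-94.0)] − [1·(-780.9) + 2·(-530.6)]
= 9.9 kcal/mol

ΔH° = 9.9 kcal/mol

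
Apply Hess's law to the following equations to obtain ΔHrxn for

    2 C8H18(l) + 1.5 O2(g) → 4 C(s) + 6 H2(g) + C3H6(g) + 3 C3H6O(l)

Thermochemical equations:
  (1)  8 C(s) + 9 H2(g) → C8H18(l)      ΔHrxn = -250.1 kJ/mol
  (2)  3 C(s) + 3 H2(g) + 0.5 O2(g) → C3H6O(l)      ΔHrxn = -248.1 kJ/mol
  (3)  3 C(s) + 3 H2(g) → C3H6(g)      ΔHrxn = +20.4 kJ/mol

(1) reversed and × 2 (reverse to put C8H18(l) on the reactant side; ×2 to match 2 C8H18(l) in the target): (-2)·(-250.1) = +500.2 kJ/mol
(2) × 3 (scale by 3 for the 3 C3H6O(l)): (3)·(-248.1) = -744.3 kJ/mol
(3) as written (C3H6(g) already on the product side): +20.4 kJ/mol
By Hess's law, ΔHrxn = (-2)·(-250.1) + (3)·(-248.1) + (1)·(+20.4) = -223.7 kJ/mol

ΔHrxn = -223.7 kJ/mol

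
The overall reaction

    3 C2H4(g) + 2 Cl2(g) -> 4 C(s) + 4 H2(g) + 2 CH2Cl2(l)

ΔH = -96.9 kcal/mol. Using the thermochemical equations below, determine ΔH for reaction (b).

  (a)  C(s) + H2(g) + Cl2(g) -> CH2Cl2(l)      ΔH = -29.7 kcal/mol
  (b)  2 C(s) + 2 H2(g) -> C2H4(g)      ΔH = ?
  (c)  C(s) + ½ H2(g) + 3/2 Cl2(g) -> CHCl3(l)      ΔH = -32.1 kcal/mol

(a) × 2: (2)·(-29.7) = -59.4 kcal/mol
(b) reversed and × 3: contributes −3·x
(c): not needed.
-96.9 = (-59.4) − 3·x
x = (-96.9 − (-59.4)) / (-3) = 12.5 kcal/mol

ΔH = 12.5 kcal/mol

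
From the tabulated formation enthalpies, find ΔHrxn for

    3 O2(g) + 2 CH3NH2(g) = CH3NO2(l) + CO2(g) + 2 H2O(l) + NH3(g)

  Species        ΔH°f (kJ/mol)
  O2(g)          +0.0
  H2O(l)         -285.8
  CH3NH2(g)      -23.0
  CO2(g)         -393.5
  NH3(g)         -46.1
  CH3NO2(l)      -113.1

ΔHrxn = -1078.3 kJ/mol

Products: 1·(-113.1) + 1·(-393.5) + 2·(-285.8) + 1·(-46.1) = -1124.3
Reactants: 3·(+0.0) + 2·(-23.0) = -46.0
ΔHrxn = (-1124.3) − (-46.0) = -1078.3 kJ/mol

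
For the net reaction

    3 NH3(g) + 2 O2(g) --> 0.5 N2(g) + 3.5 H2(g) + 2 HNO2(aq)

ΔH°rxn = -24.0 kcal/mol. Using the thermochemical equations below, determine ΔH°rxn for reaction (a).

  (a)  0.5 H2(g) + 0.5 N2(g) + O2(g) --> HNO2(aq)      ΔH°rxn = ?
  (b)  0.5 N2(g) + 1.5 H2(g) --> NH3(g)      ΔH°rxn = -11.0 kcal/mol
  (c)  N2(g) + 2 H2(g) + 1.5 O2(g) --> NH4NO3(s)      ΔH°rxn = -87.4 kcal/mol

ΔH°rxn = -28.5 kcal/mol

(a) × 2 (×2 to match 2 HNO2(aq) in the target): contributes 2·x
(b) reversed and × 3 (NH3(g) must end up as a reactant; scale by 3 for the 3 NH3(g)): (-3)·(-11.0) = +33.0 kcal/mol
(c): not needed (NH4NO3(s) appears nowhere else).
-24.0 = (+33.0) + 2·x
x = (-24.0 − (+33.0)) / (2) = -28.5 kcal/mol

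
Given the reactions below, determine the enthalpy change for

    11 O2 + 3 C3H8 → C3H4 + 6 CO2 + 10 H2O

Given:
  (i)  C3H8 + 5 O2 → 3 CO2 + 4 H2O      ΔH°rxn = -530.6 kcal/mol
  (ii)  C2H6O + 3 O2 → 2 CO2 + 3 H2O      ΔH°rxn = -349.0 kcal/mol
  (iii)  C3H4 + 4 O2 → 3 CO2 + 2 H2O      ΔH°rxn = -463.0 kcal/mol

ΔH°rxn = -1128.8 kcal/mol

(i) × 3: (3)·(-530.6) = -1591.8 kcal/mol
(ii): not needed.
(iii) reversed: +463.0 kcal/mol
ΔH°rxn = (3)·(-530.6) + (-1)·(-463.0) = -1128.8 kcal/mol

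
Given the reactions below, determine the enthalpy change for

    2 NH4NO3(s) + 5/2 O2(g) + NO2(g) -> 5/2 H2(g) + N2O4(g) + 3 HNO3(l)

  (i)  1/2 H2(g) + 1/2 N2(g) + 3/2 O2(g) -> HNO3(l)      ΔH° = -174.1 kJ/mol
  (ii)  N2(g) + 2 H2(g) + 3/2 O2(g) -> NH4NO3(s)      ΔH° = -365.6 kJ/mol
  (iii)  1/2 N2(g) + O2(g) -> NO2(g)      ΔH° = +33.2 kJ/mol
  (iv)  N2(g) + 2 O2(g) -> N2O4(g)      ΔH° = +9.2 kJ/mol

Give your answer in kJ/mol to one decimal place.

(i) × 3 (scale by 3 for the 3 HNO3(l)): (3)·(-174.1) = -522.3 kJ/mol
(ii) reversed and × 2 (reverse to put NH4NO3(s) on the reactant side; scale by 2 for the 2 NH4NO3(s)): (-2)·(-365.6) = +731.2 kJ/mol
(iii) reversed (reverse to put NO2(g) on the reactant side): -33.2 kJ/mol
(iv) as written (N2O4(g) already on the product side): +9.2 kJ/mol
ΔH° = (3)·(-174.1) + (-2)·(-365.6) + (-1)·(+33.2) + (1)·(+9.2) = 184.9 kJ/mol

ΔH° = 184.9 kJ/mol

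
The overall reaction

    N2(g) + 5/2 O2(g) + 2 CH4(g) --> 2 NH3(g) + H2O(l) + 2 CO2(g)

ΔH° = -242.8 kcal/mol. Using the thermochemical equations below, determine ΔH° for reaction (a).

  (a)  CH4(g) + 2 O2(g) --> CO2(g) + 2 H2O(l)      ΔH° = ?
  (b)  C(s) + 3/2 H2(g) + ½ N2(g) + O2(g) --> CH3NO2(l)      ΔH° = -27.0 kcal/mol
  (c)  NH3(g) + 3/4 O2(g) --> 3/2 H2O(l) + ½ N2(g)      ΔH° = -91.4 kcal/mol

(a) × 2 (scale by 2 for the 2 CH4(g)): contributes 2·x
(b): not needed (C(s) appears nowhere else).
(c) reversed and × 2 (NH3(g) must end up as a product; scale by 2 for the 2 NH3(g)): (-2)·(-91.4) = +182.8 kcal/mol
-242.8 = (+182.8) + 2·x
x = (-242.8 − (+182.8)) / (2) = -212.8 kcal/mol

ΔH° = -212.8 kcal/mol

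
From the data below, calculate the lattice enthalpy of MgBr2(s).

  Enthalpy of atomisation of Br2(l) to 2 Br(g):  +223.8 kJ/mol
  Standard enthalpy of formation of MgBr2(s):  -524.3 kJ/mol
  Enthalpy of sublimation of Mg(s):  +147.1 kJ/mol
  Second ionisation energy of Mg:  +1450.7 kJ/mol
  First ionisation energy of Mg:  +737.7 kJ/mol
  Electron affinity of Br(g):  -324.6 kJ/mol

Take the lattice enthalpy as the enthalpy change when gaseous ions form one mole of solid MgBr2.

ΔHf° = 1·ΔHsub + 1·(ΣIE) + 1·D(Br2) + 2·EA + U
-524.3 = 1·(+147.1) + 1·(+2188.4) + 1·(+223.8) + 2·(-324.6) + U
U = -524.3 − (+1910.1) = -2434.4 kJ/mol

U = -2434.4 kJ/mol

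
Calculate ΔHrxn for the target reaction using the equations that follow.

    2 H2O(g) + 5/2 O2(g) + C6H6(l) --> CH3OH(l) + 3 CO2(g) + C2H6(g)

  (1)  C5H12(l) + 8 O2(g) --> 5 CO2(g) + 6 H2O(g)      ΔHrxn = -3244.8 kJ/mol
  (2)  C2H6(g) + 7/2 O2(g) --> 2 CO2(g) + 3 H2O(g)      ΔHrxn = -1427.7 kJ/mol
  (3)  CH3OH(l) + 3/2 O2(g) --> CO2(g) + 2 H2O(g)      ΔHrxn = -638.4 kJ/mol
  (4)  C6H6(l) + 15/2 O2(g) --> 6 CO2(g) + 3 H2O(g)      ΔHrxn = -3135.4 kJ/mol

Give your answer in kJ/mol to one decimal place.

(1): not needed (C5H12(l) appears nowhere else).
(2) reversed (C2H6(g) must end up as a product): +1427.7 kJ/mol
(3) reversed (CH3OH(l) must end up as a product): +638.4 kJ/mol
(4) as written (C6H6(l) already on the reactant side): -3135.4 kJ/mol
Summing the manipulated equations, ΔHrxn = (-1)·(-1427.7) + (-1)·(-638.4) + (1)·(-3135.4) = -1069.3 kJ/mol

ΔHrxn = -1069.3 kJ/mol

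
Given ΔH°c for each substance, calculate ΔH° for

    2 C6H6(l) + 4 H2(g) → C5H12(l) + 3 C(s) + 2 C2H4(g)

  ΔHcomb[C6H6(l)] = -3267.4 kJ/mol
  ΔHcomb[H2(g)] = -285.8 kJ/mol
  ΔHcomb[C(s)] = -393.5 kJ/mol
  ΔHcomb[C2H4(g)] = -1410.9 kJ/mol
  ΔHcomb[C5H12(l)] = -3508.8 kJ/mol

ΔH° = -166.9 kJ/mol

Using ΔH = Σ nΔHc°(reactants) − Σ nΔHc°(products):
= [2·(-3267.4) + 4·(-285.8)] − [1·(-3508.8) + 3·(-393.5) + 2·(-1410.9)]
= -166.9 kJ/mol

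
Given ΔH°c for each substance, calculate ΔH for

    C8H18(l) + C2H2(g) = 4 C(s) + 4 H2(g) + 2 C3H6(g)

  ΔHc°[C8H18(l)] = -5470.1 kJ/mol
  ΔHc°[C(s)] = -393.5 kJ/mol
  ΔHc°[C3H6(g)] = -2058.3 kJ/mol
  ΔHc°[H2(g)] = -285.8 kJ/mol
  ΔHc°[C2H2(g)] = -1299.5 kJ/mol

ΔH = 64.2 kJ/mol

With combustion enthalpies, reactants minus products:
= [1·(-5470.1) + 1·(-1299.5)] − [4·(-393.5) + 4·(-285.8) + 2·(-2058.3)]
= 64.2 kJ/mol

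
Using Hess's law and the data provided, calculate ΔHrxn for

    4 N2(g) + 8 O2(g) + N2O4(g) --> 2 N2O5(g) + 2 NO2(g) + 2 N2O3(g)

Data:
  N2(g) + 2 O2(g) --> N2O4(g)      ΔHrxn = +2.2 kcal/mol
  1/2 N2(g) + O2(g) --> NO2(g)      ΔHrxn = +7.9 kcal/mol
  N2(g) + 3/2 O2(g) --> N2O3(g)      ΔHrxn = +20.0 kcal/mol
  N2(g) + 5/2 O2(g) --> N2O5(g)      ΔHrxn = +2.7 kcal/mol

ΔHrxn = 59.0 kcal/mol

equation 1 reversed (reverse to put N2O4(g) on the reactant side): -2.2 kcal/mol
equation 2 × 2 (×2 to match 2 NO2(g) in the target): (2)·(+7.9) = +15.8 kcal/mol
equation 3 × 2 (scale by 2 for the 2 N2O3(g)): (2)·(+20.0) = +40.0 kcal/mol
equation 4 × 2 (scale by 2 for the 2 N2O5(g)): (2)·(+2.7) = +5.4 kcal/mol
ΔHrxn = (-2.2) + (+15.8) + (+40.0) + (+5.4) = 59.0 kcal/mol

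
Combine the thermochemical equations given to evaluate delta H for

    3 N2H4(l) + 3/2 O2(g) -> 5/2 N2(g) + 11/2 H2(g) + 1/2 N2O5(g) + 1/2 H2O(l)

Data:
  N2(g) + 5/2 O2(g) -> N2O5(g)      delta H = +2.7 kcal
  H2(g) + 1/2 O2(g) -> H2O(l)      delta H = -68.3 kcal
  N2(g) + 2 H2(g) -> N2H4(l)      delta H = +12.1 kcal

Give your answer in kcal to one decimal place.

delta H = -69.1 kcal

equation 1 × 1/2 (×1/2 to match 1/2 N2O5(g) in the target): (1/2)·(+2.7) = +1.35 kcal
equation 2 × 1/2 (scale by 1/2 for the 1/2 H2O(l)): (1/2)·(-68.3) = -34.15 kcal
equation 3 reversed and × 3 (N2H4(l) must end up as a reactant; scale by 3 for the 3 N2H4(l)): (-3)·(+12.1) = -36.3 kcal
delta H = (+1.35) + (-34.15) + (-36.3) = -69.1 kcal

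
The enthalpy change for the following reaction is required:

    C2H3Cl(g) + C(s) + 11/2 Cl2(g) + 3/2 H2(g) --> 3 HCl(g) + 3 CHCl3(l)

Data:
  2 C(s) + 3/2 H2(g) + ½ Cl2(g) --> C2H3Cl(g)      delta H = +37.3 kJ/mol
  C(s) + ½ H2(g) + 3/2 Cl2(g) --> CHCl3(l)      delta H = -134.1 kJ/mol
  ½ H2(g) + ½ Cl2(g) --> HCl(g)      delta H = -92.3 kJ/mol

delta H = -716.5 kJ/mol

equation 1 reversed: -37.3 kJ/mol
equation 2 × 3: (3)·(-134.1) = -402.3 kJ/mol
equation 3 × 3: (3)·(-92.3) = -276.9 kJ/mol
Summing the manipulated equations, delta H = (-37.3) + (-402.3) + (-276.9) = -716.5 kJ/mol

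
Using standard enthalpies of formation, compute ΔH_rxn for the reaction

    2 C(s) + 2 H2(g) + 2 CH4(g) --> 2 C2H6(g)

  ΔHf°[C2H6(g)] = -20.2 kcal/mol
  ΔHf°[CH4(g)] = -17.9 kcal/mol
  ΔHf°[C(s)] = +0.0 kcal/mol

ΔH_rxn = -4.6 kcal/mol

Products: 2·(-20.2) = -40.4
Reactants: 2·(+0.0) + 2·(+0.0) + 2·(-17.9) = -35.8
ΔH_rxn = (-40.4) − (-35.8) = -4.6 kcal/mol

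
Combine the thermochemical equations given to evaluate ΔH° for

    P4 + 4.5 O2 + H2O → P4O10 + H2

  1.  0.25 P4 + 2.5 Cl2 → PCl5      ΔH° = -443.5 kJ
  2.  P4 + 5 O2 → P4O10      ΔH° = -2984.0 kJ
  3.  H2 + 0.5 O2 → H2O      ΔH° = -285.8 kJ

eq. 1: not needed (Cl2 appears nowhere else).
eq. 2 as written (P4O10 already on the product side): -2984.0 kJ
eq. 3 reversed (H2O must end up as a reactant): +285.8 kJ
ΔH° = (1)·(-2984.0) + (-1)·(-285.8) = -2698.2 kJ

ΔH° = -2698.2 kJ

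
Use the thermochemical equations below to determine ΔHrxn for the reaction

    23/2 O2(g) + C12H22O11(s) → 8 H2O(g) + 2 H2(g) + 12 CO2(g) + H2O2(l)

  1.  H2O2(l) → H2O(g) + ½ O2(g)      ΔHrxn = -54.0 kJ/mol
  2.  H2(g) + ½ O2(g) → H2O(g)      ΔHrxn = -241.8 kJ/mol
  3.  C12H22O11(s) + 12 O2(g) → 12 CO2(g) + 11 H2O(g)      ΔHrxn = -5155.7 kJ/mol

eq. 1 reversed (reverse to put H2O2(l) on the product side): +54.0 kJ/mol
eq. 2 reversed and × 2 (H2(g) must end up as a product; ×2 to match 2 H2(g) in the target): (-2)·(-241.8) = +483.6 kJ/mol
eq. 3 as written (C12H22O11(s) already on the reactant side): -5155.7 kJ/mol
Summing the manipulated equations, ΔHrxn = (+54.0) + (+483.6) + (-5155.7) = -4618.1 kJ/mol

ΔHrxn = -4618.1 kJ/mol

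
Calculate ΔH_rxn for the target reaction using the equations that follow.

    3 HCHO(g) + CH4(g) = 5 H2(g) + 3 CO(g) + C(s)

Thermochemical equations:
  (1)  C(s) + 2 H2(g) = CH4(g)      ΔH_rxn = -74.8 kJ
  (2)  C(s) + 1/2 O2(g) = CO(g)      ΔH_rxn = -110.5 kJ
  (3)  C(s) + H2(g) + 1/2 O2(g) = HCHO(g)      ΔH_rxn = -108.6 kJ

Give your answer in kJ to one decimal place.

(1) reversed: +74.8 kJ
(2) × 3: (3)·(-110.5) = -331.5 kJ
(3) reversed and × 3: (-3)·(-108.6) = +325.8 kJ
Since enthalpy is a state function, ΔH_rxn = (+74.8) + (-331.5) + (+325.8) = 69.1 kJ

ΔH_rxn = 69.1 kJ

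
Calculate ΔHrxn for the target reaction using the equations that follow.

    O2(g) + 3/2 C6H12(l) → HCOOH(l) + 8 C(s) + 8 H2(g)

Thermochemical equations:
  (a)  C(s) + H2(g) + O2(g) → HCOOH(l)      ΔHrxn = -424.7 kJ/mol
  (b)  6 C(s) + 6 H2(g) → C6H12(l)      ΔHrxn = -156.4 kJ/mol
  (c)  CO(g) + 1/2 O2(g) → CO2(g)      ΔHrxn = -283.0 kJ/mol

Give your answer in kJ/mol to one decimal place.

(a) as written: -424.7 kJ/mol
(b) reversed and × 3/2: (-3/2)·(-156.4) = +234.6 kJ/mol
(c): not needed.
ΔHrxn = (-424.7) + (+234.6) = -190.1 kJ/mol

ΔHrxn = -190.1 kJ/mol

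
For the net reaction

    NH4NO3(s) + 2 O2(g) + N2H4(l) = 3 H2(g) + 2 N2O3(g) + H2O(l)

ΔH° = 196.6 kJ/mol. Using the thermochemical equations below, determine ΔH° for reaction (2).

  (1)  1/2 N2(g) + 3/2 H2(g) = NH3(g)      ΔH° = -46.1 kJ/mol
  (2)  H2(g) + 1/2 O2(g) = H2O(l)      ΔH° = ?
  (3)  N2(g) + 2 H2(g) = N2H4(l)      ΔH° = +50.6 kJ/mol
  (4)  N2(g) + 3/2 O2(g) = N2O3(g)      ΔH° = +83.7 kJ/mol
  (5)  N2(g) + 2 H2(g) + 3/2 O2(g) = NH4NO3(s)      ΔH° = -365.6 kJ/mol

(1): not needed.
(2) as written: contributes x
(3) reversed: -50.6 kJ/mol
(4) × 2: (2)·(+83.7) = +167.4 kJ/mol
(5) reversed: +365.6 kJ/mol
+196.6 = (-50.6) + (+167.4) + (+365.6) + x
x = (+196.6 − (+482.4)) / (1) = -285.8 kJ/mol

ΔH° = -285.8 kJ/mol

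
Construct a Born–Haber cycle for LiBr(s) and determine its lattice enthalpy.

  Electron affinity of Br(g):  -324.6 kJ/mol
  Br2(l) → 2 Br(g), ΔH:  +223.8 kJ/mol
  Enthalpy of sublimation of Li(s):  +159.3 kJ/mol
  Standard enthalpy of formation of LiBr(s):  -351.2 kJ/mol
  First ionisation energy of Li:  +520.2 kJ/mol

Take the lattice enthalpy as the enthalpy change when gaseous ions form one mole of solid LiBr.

ΔHf° = 1·ΔHsub + 1·(ΣIE) + 1/2·D(Br2) + 1·EA + U
-351.2 = 1·(+159.3) + 1·(+520.2) + 1/2·(+223.8) + 1·(-324.6) + U
U = -351.2 − (+466.8) = -818.0 kJ/mol

U = -818.0 kJ/mol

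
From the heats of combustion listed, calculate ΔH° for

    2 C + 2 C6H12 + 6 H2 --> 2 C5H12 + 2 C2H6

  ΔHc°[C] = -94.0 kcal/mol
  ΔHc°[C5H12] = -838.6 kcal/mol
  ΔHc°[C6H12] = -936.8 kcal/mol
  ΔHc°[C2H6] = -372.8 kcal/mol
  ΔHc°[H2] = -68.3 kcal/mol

ΔH° = -48.6 kcal/mol

With combustion enthalpies, reactants minus products:
= [2·(-94.0) + 2·(-936.8) + 6·(-68.3)] − [2·(-838.6) + 2·(-372.8)]
= -48.6 kcal/mol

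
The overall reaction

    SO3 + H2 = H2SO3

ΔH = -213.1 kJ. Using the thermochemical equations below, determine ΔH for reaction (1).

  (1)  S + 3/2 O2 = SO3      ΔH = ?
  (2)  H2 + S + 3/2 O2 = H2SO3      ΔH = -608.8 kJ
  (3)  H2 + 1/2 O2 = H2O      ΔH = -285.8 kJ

ΔH = -395.7 kJ

(1) reversed: contributes −x
(2) as written: -608.8 kJ
(3): not needed.
-213.1 = (-608.8) − x
x = (-213.1 − (-608.8)) / (-1) = -395.7 kJ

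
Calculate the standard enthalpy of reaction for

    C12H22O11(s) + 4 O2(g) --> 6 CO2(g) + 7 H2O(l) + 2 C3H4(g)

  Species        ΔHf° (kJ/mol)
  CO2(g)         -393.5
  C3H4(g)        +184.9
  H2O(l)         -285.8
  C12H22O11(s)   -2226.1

Products: 6·(-393.5) + 7·(-285.8) + 2·(+184.9) = -3991.8
Reactants: 1·(-2226.1) + 4·(+0.0) = -2226.1
ΔH_rxn = (-3991.8) − (-2226.1) = -1765.7 kJ/mol

ΔH_rxn = -1765.7 kJ/mol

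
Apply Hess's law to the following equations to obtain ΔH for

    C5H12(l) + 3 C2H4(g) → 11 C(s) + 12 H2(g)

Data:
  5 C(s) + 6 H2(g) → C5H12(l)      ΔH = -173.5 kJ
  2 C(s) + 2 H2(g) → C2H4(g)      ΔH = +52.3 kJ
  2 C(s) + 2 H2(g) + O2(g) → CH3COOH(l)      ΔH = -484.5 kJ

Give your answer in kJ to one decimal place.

ΔH = 16.6 kJ

equation 1 reversed: +173.5 kJ
equation 2 reversed and × 3: (-3)·(+52.3) = -156.9 kJ
equation 3: not needed.
ΔH = (+173.5) + (-156.9) = 16.6 kJ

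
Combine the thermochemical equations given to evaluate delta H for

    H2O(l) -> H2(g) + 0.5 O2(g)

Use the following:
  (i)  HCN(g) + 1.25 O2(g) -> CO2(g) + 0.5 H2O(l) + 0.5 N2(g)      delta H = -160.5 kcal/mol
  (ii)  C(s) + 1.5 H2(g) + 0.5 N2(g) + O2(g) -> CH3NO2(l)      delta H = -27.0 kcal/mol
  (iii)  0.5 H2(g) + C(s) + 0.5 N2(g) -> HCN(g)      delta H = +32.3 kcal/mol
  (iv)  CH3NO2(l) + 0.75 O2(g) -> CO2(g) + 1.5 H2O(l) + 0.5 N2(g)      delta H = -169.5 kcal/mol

(i) as written: -160.5 kcal/mol
(ii) reversed: +27.0 kcal/mol
(iii) as written: +32.3 kcal/mol
(iv) reversed: +169.5 kcal/mol
delta H = (1)·(-160.5) + (-1)·(-27.0) + (1)·(+32.3) + (-1)·(-169.5) = 68.3 kcal/mol

delta H = 68.3 kcal/mol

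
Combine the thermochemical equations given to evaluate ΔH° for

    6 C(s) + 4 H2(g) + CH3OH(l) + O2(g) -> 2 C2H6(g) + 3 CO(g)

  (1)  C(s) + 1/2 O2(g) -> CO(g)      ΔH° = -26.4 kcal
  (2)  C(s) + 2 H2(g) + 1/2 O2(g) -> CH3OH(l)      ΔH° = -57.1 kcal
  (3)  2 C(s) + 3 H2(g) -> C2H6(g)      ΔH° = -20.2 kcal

(1) × 3: (3)·(-26.4) = -79.2 kcal
(2) reversed: +57.1 kcal
(3) × 2: (2)·(-20.2) = -40.4 kcal
Summing the manipulated equations, ΔH° = (-79.2) + (+57.1) + (-40.4) = -62.5 kcal

ΔH° = -62.5 kcal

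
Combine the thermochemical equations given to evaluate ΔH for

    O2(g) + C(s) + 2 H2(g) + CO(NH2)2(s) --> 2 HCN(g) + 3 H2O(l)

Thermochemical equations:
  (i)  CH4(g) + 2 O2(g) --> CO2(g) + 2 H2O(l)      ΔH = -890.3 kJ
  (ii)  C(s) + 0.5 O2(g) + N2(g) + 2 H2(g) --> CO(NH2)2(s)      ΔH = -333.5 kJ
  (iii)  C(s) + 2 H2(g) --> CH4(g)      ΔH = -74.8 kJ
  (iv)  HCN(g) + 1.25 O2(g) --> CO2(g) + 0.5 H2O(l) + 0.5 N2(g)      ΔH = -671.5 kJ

(i) × 2: (2)·(-890.3) = -1780.6 kJ
(ii) reversed: +333.5 kJ
(iii) × 2: (2)·(-74.8) = -149.6 kJ
(iv) reversed and × 2: (-2)·(-671.5) = +1343.0 kJ
Combining the equations, ΔH = (-1780.6) + (+333.5) + (-149.6) + (+1343.0) = -253.7 kJ

ΔH = -253.7 kJ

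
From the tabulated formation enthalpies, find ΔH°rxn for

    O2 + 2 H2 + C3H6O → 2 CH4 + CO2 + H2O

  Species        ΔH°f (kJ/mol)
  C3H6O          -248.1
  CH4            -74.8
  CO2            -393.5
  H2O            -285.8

Products: 2·(-74.8) + 1·(-393.5) + 1·(-285.8) = -828.9
Reactants: 1·(+0.0) + 2·(+0.0) + 1·(-248.1) = -248.1
ΔH°rxn = (-828.9) − (-248.1) = -580.8 kJ/mol

ΔH°rxn = -580.8 kJ/mol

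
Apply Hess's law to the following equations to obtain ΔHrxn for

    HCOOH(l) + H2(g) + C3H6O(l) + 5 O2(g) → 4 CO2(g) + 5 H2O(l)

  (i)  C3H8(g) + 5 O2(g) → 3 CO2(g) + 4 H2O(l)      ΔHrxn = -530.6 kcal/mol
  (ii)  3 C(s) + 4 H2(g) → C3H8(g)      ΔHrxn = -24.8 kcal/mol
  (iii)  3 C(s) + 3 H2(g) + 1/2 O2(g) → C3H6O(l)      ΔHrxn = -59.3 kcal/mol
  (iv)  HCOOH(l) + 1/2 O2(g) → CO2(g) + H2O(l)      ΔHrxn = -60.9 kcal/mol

(i) as written: -530.6 kcal/mol
(ii) as written: -24.8 kcal/mol
(iii) reversed (C3H6O(l) must end up as a reactant): +59.3 kcal/mol
(iv) as written (HCOOH(l) already on the reactant side): -60.9 kcal/mol
Combining the equations, ΔHrxn = (-530.6) + (-24.8) + (+59.3) + (-60.9) = -557.0 kcal/mol

ΔHrxn = -557.0 kcal/mol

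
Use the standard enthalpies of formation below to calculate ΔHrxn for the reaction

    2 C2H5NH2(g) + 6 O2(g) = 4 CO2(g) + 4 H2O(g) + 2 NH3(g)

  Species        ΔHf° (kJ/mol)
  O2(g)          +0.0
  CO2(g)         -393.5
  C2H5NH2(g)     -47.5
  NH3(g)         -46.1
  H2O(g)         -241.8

ΔHrxn = -2538.4 kJ/mol

ΔH°rxn = Σ nΔHf°(products) − Σ nΔHf°(reactants).
Products: 4·(-393.5) + 4·(-241.8) + 2·(-46.1) = -2633.4
Reactants: 2·(-47.5) + 6·(+0.0) = -95.0
ΔHrxn = (-2633.4) − (-95.0) = -2538.4 kJ/mol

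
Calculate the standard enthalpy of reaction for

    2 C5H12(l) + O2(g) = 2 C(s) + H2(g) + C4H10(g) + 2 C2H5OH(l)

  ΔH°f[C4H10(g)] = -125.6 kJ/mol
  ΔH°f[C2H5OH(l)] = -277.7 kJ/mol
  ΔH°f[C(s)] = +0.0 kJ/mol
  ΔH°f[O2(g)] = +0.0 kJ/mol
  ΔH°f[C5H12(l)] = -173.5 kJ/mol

ΔH°rxn = -334.0 kJ/mol

ΔH°rxn = Σ nΔHf°(products) − Σ nΔHf°(reactants).
Products: 2·(+0.0) + 1·(+0.0) + 1·(-125.6) + 2·(-277.7) = -681.0
Reactants: 2·(-173.5) + 1·(+0.0) = -347.0
ΔH°rxn = (-681.0) − (-347.0) = -334.0 kJ/mol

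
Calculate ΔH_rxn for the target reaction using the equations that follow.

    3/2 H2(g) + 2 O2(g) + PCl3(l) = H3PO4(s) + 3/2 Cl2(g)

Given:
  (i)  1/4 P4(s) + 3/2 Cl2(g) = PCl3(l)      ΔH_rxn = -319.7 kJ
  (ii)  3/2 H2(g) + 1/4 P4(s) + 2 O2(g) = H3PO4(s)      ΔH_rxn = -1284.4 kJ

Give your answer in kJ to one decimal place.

(i) reversed (PCl3(l) must end up as a reactant): +319.7 kJ
(ii) as written (H3PO4(s) already on the product side): -1284.4 kJ
Since enthalpy is a state function, ΔH_rxn = (+319.7) + (-1284.4) = -964.7 kJ

ΔH_rxn = -964.7 kJ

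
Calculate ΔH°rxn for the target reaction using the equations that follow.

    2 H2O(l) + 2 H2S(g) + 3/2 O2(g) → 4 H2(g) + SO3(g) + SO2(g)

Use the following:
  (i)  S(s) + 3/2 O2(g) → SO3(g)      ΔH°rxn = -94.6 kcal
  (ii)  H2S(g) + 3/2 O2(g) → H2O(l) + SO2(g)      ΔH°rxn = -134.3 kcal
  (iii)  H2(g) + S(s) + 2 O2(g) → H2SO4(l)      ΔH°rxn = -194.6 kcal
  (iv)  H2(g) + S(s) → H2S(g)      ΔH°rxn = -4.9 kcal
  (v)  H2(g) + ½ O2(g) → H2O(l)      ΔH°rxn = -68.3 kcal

(i) as written (SO3(g) already on the product side): -94.6 kcal
(ii) as written (SO2(g) already on the product side): -134.3 kcal
(iii): not needed (H2SO4(l) appears nowhere else).
(iv) reversed: +4.9 kcal
(v) reversed and × 3: (-3)·(-68.3) = +204.9 kcal
ΔH°rxn = (1)·(-94.6) + (1)·(-134.3) + (-1)·(-4.9) + (-3)·(-68.3) = -19.1 kcal

ΔH°rxn = -19.1 kcal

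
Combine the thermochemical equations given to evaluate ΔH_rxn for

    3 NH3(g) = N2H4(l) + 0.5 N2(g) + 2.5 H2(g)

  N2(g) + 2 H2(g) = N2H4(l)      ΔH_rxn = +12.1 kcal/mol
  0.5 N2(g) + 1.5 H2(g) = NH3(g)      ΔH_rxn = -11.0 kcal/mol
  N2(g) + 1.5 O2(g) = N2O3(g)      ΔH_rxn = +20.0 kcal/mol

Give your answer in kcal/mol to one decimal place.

equation 1 as written: +12.1 kcal/mol
equation 2 reversed and × 3: (-3)·(-11.0) = +33.0 kcal/mol
equation 3: not needed.
Since enthalpy is a state function, ΔH_rxn = (+12.1) + (+33.0) = 45.1 kcal/mol

ΔH_rxn = 45.1 kcal/mol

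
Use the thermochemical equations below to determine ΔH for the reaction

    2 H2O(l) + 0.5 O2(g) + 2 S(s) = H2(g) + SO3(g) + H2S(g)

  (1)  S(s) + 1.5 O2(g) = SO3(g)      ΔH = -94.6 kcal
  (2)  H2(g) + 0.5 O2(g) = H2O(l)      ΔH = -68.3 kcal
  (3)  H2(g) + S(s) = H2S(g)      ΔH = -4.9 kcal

ΔH = 37.1 kcal

(1) as written (SO3(g) already on the product side): -94.6 kcal
(2) reversed and × 2 (reverse to put H2O(l) on the reactant side; scale by 2 for the 2 H2O(l)): (-2)·(-68.3) = +136.6 kcal
(3) as written (H2S(g) already on the product side): -4.9 kcal
ΔH = (1)·(-94.6) + (-2)·(-68.3) + (1)·(-4.9) = 37.1 kcal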